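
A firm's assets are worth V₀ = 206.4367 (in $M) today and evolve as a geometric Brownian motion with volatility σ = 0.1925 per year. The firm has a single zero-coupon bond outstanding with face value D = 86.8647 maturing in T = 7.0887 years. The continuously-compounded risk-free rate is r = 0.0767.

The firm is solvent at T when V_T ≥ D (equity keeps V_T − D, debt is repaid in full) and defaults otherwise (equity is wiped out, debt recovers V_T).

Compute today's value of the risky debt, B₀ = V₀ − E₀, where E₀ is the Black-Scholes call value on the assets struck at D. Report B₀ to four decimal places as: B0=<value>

d₁ = [ln(V₀/D) + (r + σ²/2)T] / (σ√T)
   = [ln(206.4367/86.8647) + (0.0767 + 0.5·0.1925²)·7.0887] / (0.1925·√7.0887)
   = [0.865642 + 0.675044] / 0.512524 = 3.006076
d₂ = d₁ − σ√T = 3.006076 − 0.512524 = 2.493553
N(d₁) = 0.998677,  N(d₂) = 0.993676,  e^(−rT) = 0.580594
E₀ = V₀·N(d₁) − D·e^(−rT)·N(d₂)
   = 206.4367·0.998677 − 86.8647·0.580594·0.993676 = 156.049322
B₀ = V₀ − E₀ = 206.4367 − 156.049322 = 50.387378

B0=50.3874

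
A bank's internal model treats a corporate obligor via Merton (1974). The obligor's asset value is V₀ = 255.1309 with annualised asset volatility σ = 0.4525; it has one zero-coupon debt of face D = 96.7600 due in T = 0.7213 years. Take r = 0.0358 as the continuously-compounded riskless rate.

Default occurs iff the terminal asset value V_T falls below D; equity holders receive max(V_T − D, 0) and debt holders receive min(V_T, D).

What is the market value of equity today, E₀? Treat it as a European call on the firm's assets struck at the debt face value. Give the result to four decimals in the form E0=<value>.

d₁ = [ln(V₀/D) + (r + σ²/2)T] / (σ√T)
   = [ln(255.1309/96.7600) + (0.0358 + 0.5·0.4525²)·0.7213] / (0.4525·√0.7213)
   = [0.969543 + 0.099668] / 0.384305 = 2.782190
d₂ = d₁ − σ√T = 2.782190 − 0.384305 = 2.397885
N(d₁) = 0.997300,  N(d₂) = 0.991755,  e^(−rT) = 0.974508
E₀ = V₀·N(d₁) − D·e^(−rT)·N(d₂)
   = 255.1309·0.997300 − 96.7600·0.974508·0.991755 = 160.926187

E0=160.9262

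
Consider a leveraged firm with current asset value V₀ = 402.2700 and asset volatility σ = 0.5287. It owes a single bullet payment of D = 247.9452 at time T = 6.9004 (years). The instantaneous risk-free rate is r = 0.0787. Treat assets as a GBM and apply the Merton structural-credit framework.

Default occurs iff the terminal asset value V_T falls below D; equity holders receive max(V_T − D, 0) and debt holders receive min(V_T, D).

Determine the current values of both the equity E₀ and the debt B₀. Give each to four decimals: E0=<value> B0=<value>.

E0=297.1642 B0=105.1058

d₁ = [ln(V₀/D) + (r + σ²/2)T] / (σ√T)
   = [ln(402.2700/247.9452) + (0.0787 + 0.5·0.5287²)·6.9004] / (0.5287·√6.9004)
   = [0.483916 + 1.507474] / 1.388822 = 1.433870
d₂ = d₁ − σ√T = 1.433870 − 1.388822 = 0.045049
N(d₁) = 0.924195,  N(d₂) = 0.517966,  e^(−rT) = 0.580967
E₀ = V₀·N(d₁) − D·e^(−rT)·N(d₂)
   = 402.2700·0.924195 − 247.9452·0.580967·0.517966 = 297.164156
B₀ = V₀ − E₀ = 402.2700 − 297.164156 = 105.105844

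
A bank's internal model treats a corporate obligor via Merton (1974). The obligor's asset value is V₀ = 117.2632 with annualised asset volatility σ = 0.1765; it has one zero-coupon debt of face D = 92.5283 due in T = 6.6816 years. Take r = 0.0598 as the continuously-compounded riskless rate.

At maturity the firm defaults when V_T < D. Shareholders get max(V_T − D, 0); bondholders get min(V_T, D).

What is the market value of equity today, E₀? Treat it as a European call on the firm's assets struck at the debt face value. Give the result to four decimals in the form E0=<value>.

E0=56.6287

d₁ = [ln(V₀/D) + (r + σ²/2)T] / (σ√T)
   = [ln(117.2632/92.5283) + (0.0598 + 0.5·0.1765²)·6.6816] / (0.1765·√6.6816)
   = [0.236906 + 0.503633] / 0.456231 = 1.623167
d₂ = d₁ − σ√T = 1.623167 − 0.456231 = 1.166936
N(d₁) = 0.947723,  N(d₂) = 0.878382,  e^(−rT) = 0.670615
E₀ = V₀·N(d₁) − D·e^(−rT)·N(d₂)
   = 117.2632·0.947723 − 92.5283·0.670615·0.878382 = 56.628672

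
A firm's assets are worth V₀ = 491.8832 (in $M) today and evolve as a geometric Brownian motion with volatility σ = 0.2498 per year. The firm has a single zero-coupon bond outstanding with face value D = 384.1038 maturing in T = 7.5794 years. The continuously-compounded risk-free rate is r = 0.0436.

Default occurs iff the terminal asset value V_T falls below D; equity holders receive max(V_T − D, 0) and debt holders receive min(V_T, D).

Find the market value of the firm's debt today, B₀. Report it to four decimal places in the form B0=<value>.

B0=248.6355

d₁ = [ln(V₀/D) + (r + σ²/2)T] / (σ√T)
   = [ln(491.8832/384.1038) + (0.0436 + 0.5·0.2498²)·7.5794] / (0.2498·√7.5794)
   = [0.247328 + 0.566939] / 0.687717 = 1.184015
d₂ = d₁ − σ√T = 1.184015 − 0.687717 = 0.496298
N(d₁) = 0.881797,  N(d₂) = 0.690158,  e^(−rT) = 0.718592
E₀ = V₀·N(d₁) − D·e^(−rT)·N(d₂)
   = 491.8832·0.881797 − 384.1038·0.718592·0.690158 = 243.247736
B₀ = V₀ − E₀ = 491.8832 − 243.247736 = 248.635464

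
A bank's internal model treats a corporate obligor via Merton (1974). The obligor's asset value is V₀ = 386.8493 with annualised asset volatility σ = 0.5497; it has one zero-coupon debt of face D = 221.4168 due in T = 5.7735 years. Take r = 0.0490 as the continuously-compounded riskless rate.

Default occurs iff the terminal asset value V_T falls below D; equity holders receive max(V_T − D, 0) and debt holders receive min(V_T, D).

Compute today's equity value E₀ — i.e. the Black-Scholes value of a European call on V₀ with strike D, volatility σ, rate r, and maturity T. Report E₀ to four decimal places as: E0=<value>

d₁ = [ln(V₀/D) + (r + σ²/2)T] / (σ√T)
   = [ln(386.8493/221.4168) + (0.0490 + 0.5·0.5497²)·5.7735] / (0.5497·√5.7735)
   = [0.557988 + 1.155191] / 1.320825 = 1.297052
d₂ = d₁ − σ√T = 1.297052 − 1.320825 = -0.023773
N(d₁) = 0.902693,  N(d₂) = 0.490517,  e^(−rT) = 0.753594
E₀ = V₀·N(d₁) − D·e^(−rT)·N(d₂)
   = 386.8493·0.902693 − 221.4168·0.753594·0.490517 = 267.359457

E0=267.3595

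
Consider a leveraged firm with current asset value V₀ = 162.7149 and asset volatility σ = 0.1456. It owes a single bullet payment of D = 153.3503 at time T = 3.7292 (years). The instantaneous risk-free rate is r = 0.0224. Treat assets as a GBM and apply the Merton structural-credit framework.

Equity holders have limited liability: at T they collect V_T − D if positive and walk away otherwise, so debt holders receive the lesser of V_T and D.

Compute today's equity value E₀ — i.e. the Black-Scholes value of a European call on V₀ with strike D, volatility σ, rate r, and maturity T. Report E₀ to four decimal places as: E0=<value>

d₁ = [ln(V₀/D) + (r + σ²/2)T] / (σ√T)
   = [ln(162.7149/153.3503) + (0.0224 + 0.5·0.1456²)·3.7292] / (0.1456·√3.7292)
   = [0.059275 + 0.123062] / 0.281170 = 0.648494
d₂ = d₁ − σ√T = 0.648494 − 0.281170 = 0.367324
N(d₁) = 0.741667,  N(d₂) = 0.643311,  e^(−rT) = 0.919860
E₀ = V₀·N(d₁) − D·e^(−rT)·N(d₂)
   = 162.7149·0.741667 − 153.3503·0.919860·0.643311 = 29.934333

E0=29.9343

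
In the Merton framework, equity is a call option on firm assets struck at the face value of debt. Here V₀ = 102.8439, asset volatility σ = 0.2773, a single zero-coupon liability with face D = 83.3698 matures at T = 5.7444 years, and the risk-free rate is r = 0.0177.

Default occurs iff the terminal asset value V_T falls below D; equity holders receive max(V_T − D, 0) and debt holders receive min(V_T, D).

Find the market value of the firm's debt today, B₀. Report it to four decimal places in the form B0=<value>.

B0=63.4980

d₁ = [ln(V₀/D) + (r + σ²/2)T] / (σ√T)
   = [ln(102.8439/83.3698) + (0.0177 + 0.5·0.2773²)·5.7444] / (0.2773·√5.7444)
   = [0.209926 + 0.322535] / 0.664618 = 0.801153
d₂ = d₁ − σ√T = 0.801153 − 0.664618 = 0.136535
N(d₁) = 0.788478,  N(d₂) = 0.554301,  e^(−rT) = 0.903322
E₀ = V₀·N(d₁) − D·e^(−rT)·N(d₂)
   = 102.8439·0.788478 − 83.3698·0.903322·0.554301 = 39.345922
B₀ = V₀ − E₀ = 102.8439 − 39.345922 = 63.497978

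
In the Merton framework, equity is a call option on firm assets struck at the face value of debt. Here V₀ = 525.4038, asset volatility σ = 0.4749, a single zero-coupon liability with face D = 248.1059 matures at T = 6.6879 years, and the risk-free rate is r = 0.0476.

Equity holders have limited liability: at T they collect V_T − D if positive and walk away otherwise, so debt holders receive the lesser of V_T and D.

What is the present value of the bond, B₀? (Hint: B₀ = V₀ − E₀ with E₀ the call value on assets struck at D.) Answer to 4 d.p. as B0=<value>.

d₁ = [ln(V₀/D) + (r + σ²/2)T] / (σ√T)
   = [ln(525.4038/248.1059) + (0.0476 + 0.5·0.4749²)·6.6879] / (0.4749·√6.6879)
   = [0.750311 + 1.072505] / 1.228138 = 1.484212
d₂ = d₁ − σ√T = 1.484212 − 1.228138 = 0.256074
N(d₁) = 0.931124,  N(d₂) = 0.601053,  e^(−rT) = 0.727353
E₀ = V₀·N(d₁) − D·e^(−rT)·N(d₂)
   = 525.4038·0.931124 − 248.1059·0.727353·0.601053 = 380.749564
B₀ = V₀ − E₀ = 525.4038 − 380.749564 = 144.654236

B0=144.6542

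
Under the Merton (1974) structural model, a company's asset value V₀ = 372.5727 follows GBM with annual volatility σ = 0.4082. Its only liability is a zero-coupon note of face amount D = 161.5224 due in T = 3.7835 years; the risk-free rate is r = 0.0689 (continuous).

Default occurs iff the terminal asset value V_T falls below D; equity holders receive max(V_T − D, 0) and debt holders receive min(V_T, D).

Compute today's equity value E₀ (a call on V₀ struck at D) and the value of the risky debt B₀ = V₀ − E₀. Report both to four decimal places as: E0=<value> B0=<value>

d₁ = [ln(V₀/D) + (r + σ²/2)T] / (σ√T)
   = [ln(372.5727/161.5224) + (0.0689 + 0.5·0.4082²)·3.7835] / (0.4082·√3.7835)
   = [0.835788 + 0.575900] / 0.793999 = 1.777948
d₂ = d₁ − σ√T = 1.777948 − 0.793999 = 0.983949
N(d₁) = 0.962294,  N(d₂) = 0.837430,  e^(−rT) = 0.770525
E₀ = V₀·N(d₁) − D·e^(−rT)·N(d₂)
   = 372.5727·0.962294 − 161.5224·0.770525·0.837430 = 254.300364
B₀ = V₀ − E₀ = 372.5727 − 254.300364 = 118.272336

E0=254.3004 B0=118.2723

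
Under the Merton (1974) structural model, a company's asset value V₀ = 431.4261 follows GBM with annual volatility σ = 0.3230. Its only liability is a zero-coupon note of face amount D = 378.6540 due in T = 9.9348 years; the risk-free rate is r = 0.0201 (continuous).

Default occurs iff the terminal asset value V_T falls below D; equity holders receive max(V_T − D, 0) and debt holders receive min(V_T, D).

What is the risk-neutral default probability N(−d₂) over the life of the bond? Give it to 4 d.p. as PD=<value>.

d₁ = [ln(V₀/D) + (r + σ²/2)T] / (σ√T)
   = [ln(431.4261/378.6540) + (0.0201 + 0.5·0.3230²)·9.9348] / (0.3230·√9.9348)
   = [0.130473 + 0.717933] / 1.018080 = 0.833340
d₂ = d₁ − σ√T = 0.833340 − 1.018080 = -0.184741
risk-neutral PD = N(−d₂) = N(0.184741) = 0.573284

PD=0.5733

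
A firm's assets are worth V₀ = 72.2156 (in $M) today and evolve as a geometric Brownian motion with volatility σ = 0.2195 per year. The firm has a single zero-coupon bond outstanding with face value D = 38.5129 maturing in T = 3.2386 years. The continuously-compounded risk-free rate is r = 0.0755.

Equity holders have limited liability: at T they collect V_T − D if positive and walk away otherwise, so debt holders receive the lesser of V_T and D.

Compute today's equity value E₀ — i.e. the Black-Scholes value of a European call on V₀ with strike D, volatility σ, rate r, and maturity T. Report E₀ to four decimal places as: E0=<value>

E0=42.1428

d₁ = [ln(V₀/D) + (r + σ²/2)T] / (σ√T)
   = [ln(72.2156/38.5129) + (0.0755 + 0.5·0.2195²)·3.2386] / (0.2195·√3.2386)
   = [0.628663 + 0.322533] / 0.395015 = 2.408000
d₂ = d₁ − σ√T = 2.408000 − 0.395015 = 2.012986
N(d₁) = 0.991980,  N(d₂) = 0.977942,  e^(−rT) = 0.783085
E₀ = V₀·N(d₁) − D·e^(−rT)·N(d₂)
   = 72.2156·0.991980 − 38.5129·0.783085·0.977942 = 42.142805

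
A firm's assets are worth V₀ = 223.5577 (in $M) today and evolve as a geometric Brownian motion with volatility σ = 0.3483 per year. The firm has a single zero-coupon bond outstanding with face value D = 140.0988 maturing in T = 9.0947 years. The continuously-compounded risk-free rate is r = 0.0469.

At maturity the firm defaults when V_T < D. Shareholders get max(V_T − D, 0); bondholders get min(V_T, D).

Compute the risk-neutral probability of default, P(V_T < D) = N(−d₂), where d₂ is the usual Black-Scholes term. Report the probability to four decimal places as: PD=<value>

PD=0.3723

d₁ = [ln(V₀/D) + (r + σ²/2)T] / (σ√T)
   = [ln(223.5577/140.0988) + (0.0469 + 0.5·0.3483²)·9.0947] / (0.3483·√9.0947)
   = [0.467322 + 0.978194] / 1.050383 = 1.376179
d₂ = d₁ − σ√T = 1.376179 − 1.050383 = 0.325796
risk-neutral PD = N(−d₂) = N(-0.325796) = 0.372289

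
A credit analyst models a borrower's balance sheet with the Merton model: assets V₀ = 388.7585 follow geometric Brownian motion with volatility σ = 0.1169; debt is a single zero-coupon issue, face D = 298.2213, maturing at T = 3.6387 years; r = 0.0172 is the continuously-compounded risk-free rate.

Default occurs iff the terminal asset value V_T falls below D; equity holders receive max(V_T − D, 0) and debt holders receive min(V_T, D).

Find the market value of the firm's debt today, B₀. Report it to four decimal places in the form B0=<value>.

d₁ = [ln(V₀/D) + (r + σ²/2)T] / (σ√T)
   = [ln(388.7585/298.2213) + (0.0172 + 0.5·0.1169²)·3.6387] / (0.1169·√3.6387)
   = [0.265122 + 0.087448] / 0.222991 = 1.581097
d₂ = d₁ − σ√T = 1.581097 − 0.222991 = 1.358106
N(d₁) = 0.943072,  N(d₂) = 0.912785,  e^(−rT) = 0.939333
E₀ = V₀·N(d₁) − D·e^(−rT)·N(d₂)
   = 388.7585·0.943072 − 298.2213·0.939333·0.912785 = 110.929754
B₀ = V₀ − E₀ = 388.7585 − 110.929754 = 277.828746

B0=277.8287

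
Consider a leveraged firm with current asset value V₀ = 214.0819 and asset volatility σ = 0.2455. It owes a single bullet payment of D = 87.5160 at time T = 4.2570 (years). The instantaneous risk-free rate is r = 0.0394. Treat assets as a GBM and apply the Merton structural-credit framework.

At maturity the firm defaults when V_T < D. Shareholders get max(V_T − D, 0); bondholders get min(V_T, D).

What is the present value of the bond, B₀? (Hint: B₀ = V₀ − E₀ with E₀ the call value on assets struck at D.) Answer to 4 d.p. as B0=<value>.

B0=73.5971

d₁ = [ln(V₀/D) + (r + σ²/2)T] / (σ√T)
   = [ln(214.0819/87.5160) + (0.0394 + 0.5·0.2455²)·4.2570] / (0.2455·√4.2570)
   = [0.894537 + 0.296011] / 0.506528 = 2.350410
d₂ = d₁ − σ√T = 2.350410 − 0.506528 = 1.843882
N(d₁) = 0.990624,  N(d₂) = 0.967400,  e^(−rT) = 0.845586
E₀ = V₀·N(d₁) − D·e^(−rT)·N(d₂)
   = 214.0819·0.990624 − 87.5160·0.845586·0.967400 = 140.484800
B₀ = V₀ − E₀ = 214.0819 − 140.484800 = 73.597100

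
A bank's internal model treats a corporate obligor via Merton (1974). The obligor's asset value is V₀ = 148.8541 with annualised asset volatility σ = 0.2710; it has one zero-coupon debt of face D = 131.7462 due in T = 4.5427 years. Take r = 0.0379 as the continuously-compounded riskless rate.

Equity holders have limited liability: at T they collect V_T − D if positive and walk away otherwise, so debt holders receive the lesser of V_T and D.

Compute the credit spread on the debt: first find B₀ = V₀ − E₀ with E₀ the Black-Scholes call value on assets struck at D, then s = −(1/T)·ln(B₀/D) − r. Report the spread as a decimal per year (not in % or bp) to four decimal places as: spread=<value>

spread=0.0301

d₁ = [ln(V₀/D) + (r + σ²/2)T] / (σ√T)
   = [ln(148.8541/131.7462) + (0.0379 + 0.5·0.2710²)·4.5427] / (0.2710·√4.5427)
   = [0.122089 + 0.338979] / 0.577599 = 0.798249
d₂ = d₁ − σ√T = 0.798249 − 0.577599 = 0.220650
N(d₁) = 0.787637,  N(d₂) = 0.587318,  e^(−rT) = 0.841837
E₀ = V₀·N(d₁) − D·e^(−rT)·N(d₂)
   = 148.8541·0.787637 − 131.7462·0.841837·0.587318 = 52.104258
B₀ = V₀ − E₀ = 148.8541 − 52.104258 = 96.749842
spread = −(1/T)·ln(B₀/D) − r = −(1/4.5427)·ln(96.749842/131.7462) − 0.0379 = 0.03006589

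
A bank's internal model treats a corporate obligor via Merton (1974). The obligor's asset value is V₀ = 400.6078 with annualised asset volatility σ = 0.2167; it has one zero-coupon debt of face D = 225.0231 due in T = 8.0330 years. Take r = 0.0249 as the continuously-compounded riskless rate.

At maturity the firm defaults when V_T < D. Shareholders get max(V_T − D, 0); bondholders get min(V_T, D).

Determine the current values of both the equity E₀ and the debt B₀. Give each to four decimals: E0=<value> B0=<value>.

E0=224.3022 B0=176.3056

d₁ = [ln(V₀/D) + (r + σ²/2)T] / (σ√T)
   = [ln(400.6078/225.0231) + (0.0249 + 0.5·0.2167²)·8.0330] / (0.2167·√8.0330)
   = [0.576780 + 0.388632] / 0.614183 = 1.571864
d₂ = d₁ − σ√T = 1.571864 − 0.614183 = 0.957681
N(d₁) = 0.942009,  N(d₂) = 0.830888,  e^(−rT) = 0.818713
E₀ = V₀·N(d₁) − D·e^(−rT)·N(d₂)
   = 400.6078·0.942009 − 225.0231·0.818713·0.830888 = 224.302158
B₀ = V₀ − E₀ = 400.6078 − 224.302158 = 176.305642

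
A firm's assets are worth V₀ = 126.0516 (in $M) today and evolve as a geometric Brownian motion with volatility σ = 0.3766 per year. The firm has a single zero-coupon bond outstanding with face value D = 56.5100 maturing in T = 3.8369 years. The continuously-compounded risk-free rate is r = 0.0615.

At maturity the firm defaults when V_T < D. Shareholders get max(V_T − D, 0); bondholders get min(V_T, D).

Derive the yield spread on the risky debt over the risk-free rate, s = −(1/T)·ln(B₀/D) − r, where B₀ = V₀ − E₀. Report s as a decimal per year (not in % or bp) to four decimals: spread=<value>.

spread=0.0114

d₁ = [ln(V₀/D) + (r + σ²/2)T] / (σ√T)
   = [ln(126.0516/56.5100) + (0.0615 + 0.5·0.3766²)·3.8369] / (0.3766·√3.8369)
   = [0.802274 + 0.508058] / 0.737684 = 1.776278
d₂ = d₁ − σ√T = 1.776278 − 0.737684 = 1.038593
N(d₁) = 0.962156,  N(d₂) = 0.850503,  e^(−rT) = 0.789805
E₀ = V₀·N(d₁) − D·e^(−rT)·N(d₂)
   = 126.0516·0.962156 − 56.5100·0.789805·0.850503 = 83.321811
B₀ = V₀ − E₀ = 126.0516 − 83.321811 = 42.729789
spread = −(1/T)·ln(B₀/D) − r = −(1/3.8369)·ln(42.729789/56.5100) − 0.0615 = 0.01135082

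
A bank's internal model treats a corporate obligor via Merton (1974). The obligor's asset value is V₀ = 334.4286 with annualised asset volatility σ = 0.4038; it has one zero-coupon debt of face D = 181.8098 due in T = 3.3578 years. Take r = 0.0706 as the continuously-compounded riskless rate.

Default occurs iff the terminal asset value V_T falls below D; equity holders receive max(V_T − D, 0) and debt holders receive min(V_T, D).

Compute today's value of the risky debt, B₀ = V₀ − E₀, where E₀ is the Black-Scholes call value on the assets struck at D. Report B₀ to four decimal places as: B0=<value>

B0=133.7030

d₁ = [ln(V₀/D) + (r + σ²/2)T] / (σ√T)
   = [ln(334.4286/181.8098) + (0.0706 + 0.5·0.4038²)·3.3578] / (0.4038·√3.3578)
   = [0.609462 + 0.510813] / 0.739935 = 1.514018
d₂ = d₁ − σ√T = 1.514018 − 0.739935 = 0.774082
N(d₁) = 0.934989,  N(d₂) = 0.780559,  e^(−rT) = 0.788943
E₀ = V₀·N(d₁) − D·e^(−rT)·N(d₂)
   = 334.4286·0.934989 − 181.8098·0.788943·0.780559 = 200.725630
B₀ = V₀ − E₀ = 334.4286 − 200.725630 = 133.702970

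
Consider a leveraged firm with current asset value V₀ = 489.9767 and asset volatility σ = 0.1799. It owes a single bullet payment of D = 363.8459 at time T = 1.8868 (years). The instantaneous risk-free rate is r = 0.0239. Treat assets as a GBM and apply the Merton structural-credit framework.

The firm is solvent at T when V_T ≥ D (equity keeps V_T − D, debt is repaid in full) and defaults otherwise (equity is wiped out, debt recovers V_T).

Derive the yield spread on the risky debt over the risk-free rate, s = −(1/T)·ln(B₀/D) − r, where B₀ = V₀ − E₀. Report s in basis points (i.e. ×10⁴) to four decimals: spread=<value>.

d₁ = [ln(V₀/D) + (r + σ²/2)T] / (σ√T)
   = [ln(489.9767/363.8459) + (0.0239 + 0.5·0.1799²)·1.8868] / (0.1799·√1.8868)
   = [0.297627 + 0.075627] / 0.247112 = 1.510465
d₂ = d₁ − σ√T = 1.510465 − 0.247112 = 1.263352
N(d₁) = 0.934538,  N(d₂) = 0.896769,  e^(−rT) = 0.955907
E₀ = V₀·N(d₁) − D·e^(−rT)·N(d₂)
   = 489.9767·0.934538 − 363.8459·0.955907·0.896769 = 146.002867
B₀ = V₀ − E₀ = 489.9767 − 146.002867 = 343.973833
spread = −(1/T)·ln(B₀/D) − r = −(1/1.8868)·ln(343.973833/363.8459) − 0.0239 = 0.00586725
in basis points: 0.00586725 × 10⁴ = 58.6725 bp

spread=58.6725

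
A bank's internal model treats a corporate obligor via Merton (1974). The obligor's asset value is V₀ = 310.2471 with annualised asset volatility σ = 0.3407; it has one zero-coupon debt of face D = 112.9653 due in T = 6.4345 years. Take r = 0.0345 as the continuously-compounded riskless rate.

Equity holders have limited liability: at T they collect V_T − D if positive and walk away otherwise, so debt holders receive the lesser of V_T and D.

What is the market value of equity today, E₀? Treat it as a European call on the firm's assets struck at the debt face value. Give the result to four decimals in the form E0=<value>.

E0=224.4630

d₁ = [ln(V₀/D) + (r + σ²/2)T] / (σ√T)
   = [ln(310.2471/112.9653) + (0.0345 + 0.5·0.3407²)·6.4345] / (0.3407·√6.4345)
   = [1.010288 + 0.595437] / 0.864230 = 1.857983
d₂ = d₁ − σ√T = 1.857983 − 0.864230 = 0.993753
N(d₁) = 0.968414,  N(d₂) = 0.839828,  e^(−rT) = 0.800923
E₀ = V₀·N(d₁) − D·e^(−rT)·N(d₂)
   = 310.2471·0.968414 − 112.9653·0.800923·0.839828 = 224.462973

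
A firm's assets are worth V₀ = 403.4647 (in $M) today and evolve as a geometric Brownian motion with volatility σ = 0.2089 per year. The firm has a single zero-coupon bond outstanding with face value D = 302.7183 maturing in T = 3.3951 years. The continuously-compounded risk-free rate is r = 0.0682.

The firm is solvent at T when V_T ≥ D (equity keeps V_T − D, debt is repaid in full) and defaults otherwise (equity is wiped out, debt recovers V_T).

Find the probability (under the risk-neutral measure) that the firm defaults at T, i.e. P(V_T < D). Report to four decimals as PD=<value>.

PD=0.1240

d₁ = [ln(V₀/D) + (r + σ²/2)T] / (σ√T)
   = [ln(403.4647/302.7183) + (0.0682 + 0.5·0.2089²)·3.3951] / (0.2089·√3.3951)
   = [0.287286 + 0.305626] / 0.384915 = 1.540371
d₂ = d₁ − σ√T = 1.540371 − 0.384915 = 1.155456
risk-neutral PD = N(−d₂) = N(-1.155456) = 0.123952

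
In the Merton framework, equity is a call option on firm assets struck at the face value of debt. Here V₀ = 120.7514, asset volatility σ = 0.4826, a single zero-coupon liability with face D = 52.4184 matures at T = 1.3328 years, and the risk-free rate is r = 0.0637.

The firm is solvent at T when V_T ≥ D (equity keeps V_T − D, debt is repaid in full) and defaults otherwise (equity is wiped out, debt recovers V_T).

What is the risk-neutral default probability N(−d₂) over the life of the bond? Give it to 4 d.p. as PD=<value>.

PD=0.0851

d₁ = [ln(V₀/D) + (r + σ²/2)T] / (σ√T)
   = [ln(120.7514/52.4184) + (0.0637 + 0.5·0.4826²)·1.3328] / (0.4826·√1.3328)
   = [0.834476 + 0.240106] / 0.557147 = 1.928722
d₂ = d₁ − σ√T = 1.928722 − 0.557147 = 1.371575
risk-neutral PD = N(−d₂) = N(-1.371575) = 0.085098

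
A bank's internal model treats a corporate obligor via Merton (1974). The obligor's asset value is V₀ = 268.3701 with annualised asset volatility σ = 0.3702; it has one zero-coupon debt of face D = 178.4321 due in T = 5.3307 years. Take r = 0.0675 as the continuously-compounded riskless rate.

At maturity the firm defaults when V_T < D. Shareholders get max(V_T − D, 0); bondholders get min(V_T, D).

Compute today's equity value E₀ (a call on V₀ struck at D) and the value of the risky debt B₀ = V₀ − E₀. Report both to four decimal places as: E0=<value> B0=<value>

E0=158.7417 B0=109.6284

d₁ = [ln(V₀/D) + (r + σ²/2)T] / (σ√T)
   = [ln(268.3701/178.4321) + (0.0675 + 0.5·0.3702²)·5.3307] / (0.3702·√5.3307)
   = [0.408159 + 0.725103] / 0.854729 = 1.325873
d₂ = d₁ − σ√T = 1.325873 − 0.854729 = 0.471144
N(d₁) = 0.907559,  N(d₂) = 0.681231,  e^(−rT) = 0.697800
E₀ = V₀·N(d₁) − D·e^(−rT)·N(d₂)
   = 268.3701·0.907559 − 178.4321·0.697800·0.681231 = 158.741674
B₀ = V₀ − E₀ = 268.3701 − 158.741674 = 109.628426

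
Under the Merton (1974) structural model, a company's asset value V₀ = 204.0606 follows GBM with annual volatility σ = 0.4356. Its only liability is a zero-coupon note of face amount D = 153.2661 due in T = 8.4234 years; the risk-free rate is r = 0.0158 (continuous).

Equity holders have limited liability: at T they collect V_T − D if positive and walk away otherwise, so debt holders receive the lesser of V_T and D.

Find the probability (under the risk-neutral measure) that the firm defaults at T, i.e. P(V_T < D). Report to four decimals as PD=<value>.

PD=0.6181

d₁ = [ln(V₀/D) + (r + σ²/2)T] / (σ√T)
   = [ln(204.0606/153.2661) + (0.0158 + 0.5·0.4356²)·8.4234] / (0.4356·√8.4234)
   = [0.286241 + 0.932249] / 1.264246 = 0.963808
d₂ = d₁ − σ√T = 0.963808 − 1.264246 = -0.300438
risk-neutral PD = N(−d₂) = N(0.300438) = 0.618079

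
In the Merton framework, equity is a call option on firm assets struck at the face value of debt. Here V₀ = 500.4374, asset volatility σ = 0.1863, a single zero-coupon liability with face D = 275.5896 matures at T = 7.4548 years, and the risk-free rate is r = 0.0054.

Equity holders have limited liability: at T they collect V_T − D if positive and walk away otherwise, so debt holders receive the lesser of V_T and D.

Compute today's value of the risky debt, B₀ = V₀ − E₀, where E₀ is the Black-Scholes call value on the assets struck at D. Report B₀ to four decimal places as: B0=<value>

d₁ = [ln(V₀/D) + (r + σ²/2)T] / (σ√T)
   = [ln(500.4374/275.5896) + (0.0054 + 0.5·0.1863²)·7.4548] / (0.1863·√7.4548)
   = [0.596570 + 0.169625] / 0.508664 = 1.506290
d₂ = d₁ − σ√T = 1.506290 − 0.508664 = 0.997626
N(d₁) = 0.934004,  N(d₂) = 0.840770,  e^(−rT) = 0.960544
E₀ = V₀·N(d₁) − D·e^(−rT)·N(d₂)
   = 500.4374·0.934004 − 275.5896·0.960544·0.840770 = 244.845313
B₀ = V₀ − E₀ = 500.4374 − 244.845313 = 255.592087

B0=255.5921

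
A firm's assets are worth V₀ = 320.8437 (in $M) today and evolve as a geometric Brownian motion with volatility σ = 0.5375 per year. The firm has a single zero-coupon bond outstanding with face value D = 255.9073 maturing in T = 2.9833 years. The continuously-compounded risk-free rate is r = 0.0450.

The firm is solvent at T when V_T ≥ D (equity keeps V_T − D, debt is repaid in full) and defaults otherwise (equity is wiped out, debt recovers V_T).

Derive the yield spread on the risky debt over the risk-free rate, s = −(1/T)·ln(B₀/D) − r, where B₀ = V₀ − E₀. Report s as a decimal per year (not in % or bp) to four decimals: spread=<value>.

spread=0.0955

d₁ = [ln(V₀/D) + (r + σ²/2)T] / (σ√T)
   = [ln(320.8437/255.9073) + (0.0450 + 0.5·0.5375²)·2.9833] / (0.5375·√2.9833)
   = [0.226139 + 0.565196] / 0.928382 = 0.852380
d₂ = d₁ − σ√T = 0.852380 − 0.928382 = -0.076003
N(d₁) = 0.802998,  N(d₂) = 0.469708,  e^(−rT) = 0.874373
E₀ = V₀·N(d₁) − D·e^(−rT)·N(d₂)
   = 320.8437·0.802998 − 255.9073·0.874373·0.469708 = 152.535751
B₀ = V₀ − E₀ = 320.8437 − 152.535751 = 168.307949
spread = −(1/T)·ln(B₀/D) − r = −(1/2.9833)·ln(168.307949/255.9073) − 0.0450 = 0.09545518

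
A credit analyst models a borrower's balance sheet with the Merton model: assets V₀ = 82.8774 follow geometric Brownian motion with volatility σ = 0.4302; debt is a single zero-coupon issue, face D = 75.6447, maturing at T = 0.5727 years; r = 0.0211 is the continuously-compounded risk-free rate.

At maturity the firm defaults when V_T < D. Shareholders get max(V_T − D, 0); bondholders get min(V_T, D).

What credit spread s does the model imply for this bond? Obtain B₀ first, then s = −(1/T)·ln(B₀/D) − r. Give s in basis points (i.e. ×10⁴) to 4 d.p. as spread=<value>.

d₁ = [ln(V₀/D) + (r + σ²/2)T] / (σ√T)
   = [ln(82.8774/75.6447) + (0.0211 + 0.5·0.4302²)·0.5727] / (0.4302·√0.5727)
   = [0.091315 + 0.065079] / 0.325562 = 0.480382
d₂ = d₁ − σ√T = 0.480382 − 0.325562 = 0.154820
N(d₁) = 0.684522,  N(d₂) = 0.561518,  e^(−rT) = 0.987989
E₀ = V₀·N(d₁) − D·e^(−rT)·N(d₂)
   = 82.8774·0.684522 − 75.6447·0.987989·0.561518 = 14.765717
B₀ = V₀ − E₀ = 82.8774 − 14.765717 = 68.111683
spread = −(1/T)·ln(B₀/D) − r = −(1/0.5727)·ln(68.111683/75.6447) − 0.0211 = 0.16206506
in basis points: 0.16206506 × 10⁴ = 1620.6506 bp

spread=1620.6506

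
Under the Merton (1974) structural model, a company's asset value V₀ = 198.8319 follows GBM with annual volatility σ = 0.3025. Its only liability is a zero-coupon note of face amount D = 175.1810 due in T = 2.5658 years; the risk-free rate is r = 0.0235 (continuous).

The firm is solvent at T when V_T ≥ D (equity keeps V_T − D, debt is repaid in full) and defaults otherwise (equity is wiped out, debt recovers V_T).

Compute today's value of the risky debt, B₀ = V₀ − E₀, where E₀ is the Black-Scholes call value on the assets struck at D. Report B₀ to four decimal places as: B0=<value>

B0=144.5626

d₁ = [ln(V₀/D) + (r + σ²/2)T] / (σ√T)
   = [ln(198.8319/175.1810) + (0.0235 + 0.5·0.3025²)·2.5658] / (0.3025·√2.5658)
   = [0.126640 + 0.177690] / 0.484548 = 0.628069
d₂ = d₁ − σ√T = 0.628069 − 0.484548 = 0.143521
N(d₁) = 0.735021,  N(d₂) = 0.557061,  e^(−rT) = 0.941486
E₀ = V₀·N(d₁) − D·e^(−rT)·N(d₂)
   = 198.8319·0.735021 − 175.1810·0.941486·0.557061 = 54.269326
B₀ = V₀ − E₀ = 198.8319 − 54.269326 = 144.562574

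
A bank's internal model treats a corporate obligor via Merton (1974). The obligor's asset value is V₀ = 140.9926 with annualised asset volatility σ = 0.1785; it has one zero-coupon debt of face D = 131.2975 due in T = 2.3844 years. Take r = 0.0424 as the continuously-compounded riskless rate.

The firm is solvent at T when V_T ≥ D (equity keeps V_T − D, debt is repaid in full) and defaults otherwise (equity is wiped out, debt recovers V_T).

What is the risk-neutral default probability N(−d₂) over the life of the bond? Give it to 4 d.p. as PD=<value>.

PD=0.3130

d₁ = [ln(V₀/D) + (r + σ²/2)T] / (σ√T)
   = [ln(140.9926/131.2975) + (0.0424 + 0.5·0.1785²)·2.3844] / (0.1785·√2.3844)
   = [0.071242 + 0.139085] / 0.275631 = 0.763073
d₂ = d₁ − σ√T = 0.763073 − 0.275631 = 0.487442
risk-neutral PD = N(−d₂) = N(-0.487442) = 0.312973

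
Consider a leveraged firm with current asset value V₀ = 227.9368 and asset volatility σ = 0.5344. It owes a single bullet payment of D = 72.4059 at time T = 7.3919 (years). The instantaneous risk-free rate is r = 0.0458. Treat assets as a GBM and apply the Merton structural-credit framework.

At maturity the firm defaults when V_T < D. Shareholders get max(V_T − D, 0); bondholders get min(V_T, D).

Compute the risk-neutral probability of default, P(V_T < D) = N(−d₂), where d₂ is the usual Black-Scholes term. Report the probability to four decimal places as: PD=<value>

d₁ = [ln(V₀/D) + (r + σ²/2)T] / (σ√T)
   = [ln(227.9368/72.4059) + (0.0458 + 0.5·0.5344²)·7.3919] / (0.5344·√7.3919)
   = [1.146781 + 1.394051] / 1.452929 = 1.748765
d₂ = d₁ − σ√T = 1.748765 − 1.452929 = 0.295835
risk-neutral PD = N(−d₂) = N(-0.295835) = 0.383678

PD=0.3837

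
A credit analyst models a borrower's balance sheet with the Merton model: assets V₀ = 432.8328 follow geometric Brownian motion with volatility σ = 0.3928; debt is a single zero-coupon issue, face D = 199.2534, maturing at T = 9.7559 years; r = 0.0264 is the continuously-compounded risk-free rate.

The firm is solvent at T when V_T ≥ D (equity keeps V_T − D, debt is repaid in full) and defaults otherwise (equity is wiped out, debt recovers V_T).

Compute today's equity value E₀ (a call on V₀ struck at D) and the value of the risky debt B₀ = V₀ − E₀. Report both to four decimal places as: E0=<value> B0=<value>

d₁ = [ln(V₀/D) + (r + σ²/2)T] / (σ√T)
   = [ln(432.8328/199.2534) + (0.0264 + 0.5·0.3928²)·9.7559] / (0.3928·√9.7559)
   = [0.775774 + 1.010184] / 1.226889 = 1.455680
d₂ = d₁ − σ√T = 1.455680 − 1.226889 = 0.228792
N(d₁) = 0.927260,  N(d₂) = 0.590485,  e^(−rT) = 0.772939
E₀ = V₀·N(d₁) − D·e^(−rT)·N(d₂)
   = 432.8328·0.927260 − 199.2534·0.772939·0.590485 = 310.407421
B₀ = V₀ − E₀ = 432.8328 − 310.407421 = 122.425379

E0=310.4074 B0=122.4254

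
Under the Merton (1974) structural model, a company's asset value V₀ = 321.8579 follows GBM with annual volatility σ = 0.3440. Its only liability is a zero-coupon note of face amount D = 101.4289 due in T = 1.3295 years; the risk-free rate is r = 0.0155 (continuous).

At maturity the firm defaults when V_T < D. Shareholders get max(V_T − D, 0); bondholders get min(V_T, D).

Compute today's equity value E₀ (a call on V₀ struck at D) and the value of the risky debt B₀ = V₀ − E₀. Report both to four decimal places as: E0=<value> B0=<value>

E0=222.5281 B0=99.3298

d₁ = [ln(V₀/D) + (r + σ²/2)T] / (σ√T)
   = [ln(321.8579/101.4289) + (0.0155 + 0.5·0.3440²)·1.3295] / (0.3440·√1.3295)
   = [1.154752 + 0.099271] / 0.396646 = 3.161571
d₂ = d₁ − σ√T = 3.161571 − 0.396646 = 2.764926
N(d₁) = 0.999215,  N(d₂) = 0.997153,  e^(−rT) = 0.979604
E₀ = V₀·N(d₁) − D·e^(−rT)·N(d₂)
   = 321.8579·0.999215 − 101.4289·0.979604·0.997153 = 222.528108
B₀ = V₀ − E₀ = 321.8579 − 222.528108 = 99.329792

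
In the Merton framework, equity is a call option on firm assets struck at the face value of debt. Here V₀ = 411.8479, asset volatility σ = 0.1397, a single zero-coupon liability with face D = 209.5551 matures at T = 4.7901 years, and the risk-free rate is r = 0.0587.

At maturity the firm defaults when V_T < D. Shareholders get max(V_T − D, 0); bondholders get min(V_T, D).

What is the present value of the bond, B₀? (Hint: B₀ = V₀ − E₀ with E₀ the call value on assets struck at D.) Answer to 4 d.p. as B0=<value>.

d₁ = [ln(V₀/D) + (r + σ²/2)T] / (σ√T)
   = [ln(411.8479/209.5551) + (0.0587 + 0.5·0.1397²)·4.7901] / (0.1397·√4.7901)
   = [0.675667 + 0.327921] / 0.305752 = 3.282365
d₂ = d₁ − σ√T = 3.282365 − 0.305752 = 2.976614
N(d₁) = 0.999485,  N(d₂) = 0.998543,  e^(−rT) = 0.754893
E₀ = V₀·N(d₁) − D·e^(−rT)·N(d₂)
   = 411.8479·0.999485 − 209.5551·0.754893·0.998543 = 253.674707
B₀ = V₀ − E₀ = 411.8479 − 253.674707 = 158.173193

B0=158.1732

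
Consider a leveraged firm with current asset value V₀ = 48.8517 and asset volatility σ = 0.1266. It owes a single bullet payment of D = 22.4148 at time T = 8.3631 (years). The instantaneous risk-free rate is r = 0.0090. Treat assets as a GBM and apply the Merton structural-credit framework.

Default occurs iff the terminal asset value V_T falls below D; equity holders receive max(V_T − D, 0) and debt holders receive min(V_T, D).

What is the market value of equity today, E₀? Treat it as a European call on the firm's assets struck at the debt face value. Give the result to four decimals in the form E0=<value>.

d₁ = [ln(V₀/D) + (r + σ²/2)T] / (σ√T)
   = [ln(48.8517/22.4148) + (0.0090 + 0.5·0.1266²)·8.3631] / (0.1266·√8.3631)
   = [0.779068 + 0.142288] / 0.366115 = 2.516575
d₂ = d₁ − σ√T = 2.516575 − 0.366115 = 2.150461
N(d₁) = 0.994075,  N(d₂) = 0.984241,  e^(−rT) = 0.927495
E₀ = V₀·N(d₁) − D·e^(−rT)·N(d₂)
   = 48.8517·0.994075 − 22.4148·0.927495·0.984241 = 28.100267

E0=28.1003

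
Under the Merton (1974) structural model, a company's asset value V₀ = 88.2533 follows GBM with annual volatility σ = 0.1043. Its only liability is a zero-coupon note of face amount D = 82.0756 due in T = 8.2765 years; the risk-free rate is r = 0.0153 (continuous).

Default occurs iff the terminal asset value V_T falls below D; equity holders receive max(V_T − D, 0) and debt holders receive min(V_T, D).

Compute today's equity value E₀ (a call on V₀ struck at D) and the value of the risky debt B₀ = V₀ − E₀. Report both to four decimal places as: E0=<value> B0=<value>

E0=19.5566 B0=68.6967

d₁ = [ln(V₀/D) + (r + σ²/2)T] / (σ√T)
   = [ln(88.2533/82.0756) + (0.0153 + 0.5·0.1043²)·8.2765] / (0.1043·√8.2765)
   = [0.072570 + 0.171648] / 0.300060 = 0.813900
d₂ = d₁ − σ√T = 0.813900 − 0.300060 = 0.513841
N(d₁) = 0.792149,  N(d₂) = 0.696318,  e^(−rT) = 0.881059
E₀ = V₀·N(d₁) − D·e^(−rT)·N(d₂)
   = 88.2533·0.792149 − 82.0756·0.881059·0.696318 = 19.556574
B₀ = V₀ − E₀ = 88.2533 − 19.556574 = 68.696726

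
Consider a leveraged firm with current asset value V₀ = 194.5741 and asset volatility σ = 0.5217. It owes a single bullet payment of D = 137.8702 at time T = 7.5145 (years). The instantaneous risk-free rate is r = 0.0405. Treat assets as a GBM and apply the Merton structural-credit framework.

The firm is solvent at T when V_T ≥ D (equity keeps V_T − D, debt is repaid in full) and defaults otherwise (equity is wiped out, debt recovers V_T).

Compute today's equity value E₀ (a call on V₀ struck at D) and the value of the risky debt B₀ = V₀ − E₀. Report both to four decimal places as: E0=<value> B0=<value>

E0=130.6184 B0=63.9557

d₁ = [ln(V₀/D) + (r + σ²/2)T] / (σ√T)
   = [ln(194.5741/137.8702) + (0.0405 + 0.5·0.5217²)·7.5145] / (0.5217·√7.5145)
   = [0.344500 + 1.326951] / 1.430115 = 1.168754
d₂ = d₁ − σ√T = 1.168754 − 1.430115 = -0.261361
N(d₁) = 0.878749,  N(d₂) = 0.396907,  e^(−rT) = 0.737612
E₀ = V₀·N(d₁) − D·e^(−rT)·N(d₂)
   = 194.5741·0.878749 − 137.8702·0.737612·0.396907 = 130.618358
B₀ = V₀ − E₀ = 194.5741 − 130.618358 = 63.955742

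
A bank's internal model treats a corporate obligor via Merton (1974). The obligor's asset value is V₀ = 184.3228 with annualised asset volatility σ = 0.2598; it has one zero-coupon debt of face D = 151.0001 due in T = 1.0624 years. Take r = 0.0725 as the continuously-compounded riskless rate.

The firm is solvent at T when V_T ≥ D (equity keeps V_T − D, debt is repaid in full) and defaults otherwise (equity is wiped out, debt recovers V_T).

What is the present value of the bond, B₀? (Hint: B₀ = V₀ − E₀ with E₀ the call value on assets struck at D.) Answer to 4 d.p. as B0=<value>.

B0=136.4588

d₁ = [ln(V₀/D) + (r + σ²/2)T] / (σ√T)
   = [ln(184.3228/151.0001) + (0.0725 + 0.5·0.2598²)·1.0624] / (0.2598·√1.0624)
   = [0.199408 + 0.112878] / 0.267783 = 1.166190
d₂ = d₁ − σ√T = 1.166190 − 0.267783 = 0.898407
N(d₁) = 0.878231,  N(d₂) = 0.815516,  e^(−rT) = 0.925868
E₀ = V₀·N(d₁) − D·e^(−rT)·N(d₂)
   = 184.3228·0.878231 − 151.0001·0.925868·0.815516 = 47.863961
B₀ = V₀ − E₀ = 184.3228 − 47.863961 = 136.458839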